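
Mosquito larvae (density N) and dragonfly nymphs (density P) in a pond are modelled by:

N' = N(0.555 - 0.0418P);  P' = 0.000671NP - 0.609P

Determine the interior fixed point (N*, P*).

N* ≈ 908, P* ≈ 13.3

Set dP/dt = 0 with P > 0: 0.000671N - 0.609 = 0, so N* = 0.609/0.000671 = 908.
Set dN/dt = 0 with N > 0: 0.555 - 0.0418P = 0, so P* = 0.555/0.0418 = 13.3.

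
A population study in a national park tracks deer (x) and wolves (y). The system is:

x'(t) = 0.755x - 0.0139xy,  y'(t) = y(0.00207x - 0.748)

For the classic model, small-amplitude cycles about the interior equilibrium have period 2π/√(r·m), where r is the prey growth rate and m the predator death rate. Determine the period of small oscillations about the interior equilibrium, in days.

Here r = 0.755 and m = 0.748, so r·m = 0.565.
ω = √0.565 = 0.751 per day, hence T = 2π/ω ≈ 8.36 days.

T ≈ 8.36 days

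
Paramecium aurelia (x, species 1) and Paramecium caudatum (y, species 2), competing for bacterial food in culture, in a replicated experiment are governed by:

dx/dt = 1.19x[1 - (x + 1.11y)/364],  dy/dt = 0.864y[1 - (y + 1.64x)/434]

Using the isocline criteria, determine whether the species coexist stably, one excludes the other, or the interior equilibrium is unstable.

unstable coexistence (outcome depends on initial conditions)

Compare the nullcline intercepts: K1/α12 = 364/1.11 = 328 < K2 = 434; K2/α21 = 434/1.64 = 265 < K1 = 364.
Since both are reversed, neither can invade when rare; the interior point is a saddle.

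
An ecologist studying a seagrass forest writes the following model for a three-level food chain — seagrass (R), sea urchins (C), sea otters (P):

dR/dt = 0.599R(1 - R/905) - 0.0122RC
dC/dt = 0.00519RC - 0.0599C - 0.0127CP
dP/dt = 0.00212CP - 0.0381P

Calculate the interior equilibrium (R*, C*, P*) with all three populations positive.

R* ≈ 574, C* ≈ 18, P* ≈ 230

From dP/dt = 0: 0.00212C* = 0.0381, so C* = 18.
From dR/dt = 0: 0.599(1 - R*/905) = 0.0122·18, giving R* = 905·(1 - 0.366) = 574.
From dC/dt = 0: 0.00519·574 - 0.0599 = 0.0127P*, so P* = 2.92/0.0127 = 230.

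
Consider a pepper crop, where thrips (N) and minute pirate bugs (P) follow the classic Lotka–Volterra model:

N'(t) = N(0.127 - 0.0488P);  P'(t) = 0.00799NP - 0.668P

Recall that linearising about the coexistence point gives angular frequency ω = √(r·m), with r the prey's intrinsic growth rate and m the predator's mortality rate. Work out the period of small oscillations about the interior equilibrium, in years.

Here r = 0.127 and m = 0.668, so r·m = 0.0848.
ω = √0.0848 = 0.291 per year, hence T = 2π/ω ≈ 21.6 years.

T ≈ 21.6 years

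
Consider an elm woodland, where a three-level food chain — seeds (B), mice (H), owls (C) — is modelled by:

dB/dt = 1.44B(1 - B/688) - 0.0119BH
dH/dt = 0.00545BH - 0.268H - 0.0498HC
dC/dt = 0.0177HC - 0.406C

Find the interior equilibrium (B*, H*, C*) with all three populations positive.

From dC/dt = 0: 0.0177H* = 0.406, so H* = 22.9.
From dB/dt = 0: 1.44(1 - B*/688) = 0.0119·22.9, giving B* = 688·(1 - 0.19) = 558.
From dH/dt = 0: 0.00545·558 - 0.268 = 0.0498C*, so C* = 2.77/0.0498 = 55.6.

B* ≈ 558, H* ≈ 22.9, C* ≈ 55.6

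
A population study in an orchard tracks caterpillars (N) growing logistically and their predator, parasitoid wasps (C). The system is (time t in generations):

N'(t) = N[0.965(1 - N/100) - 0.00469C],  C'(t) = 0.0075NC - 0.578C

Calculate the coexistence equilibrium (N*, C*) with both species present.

N* ≈ 77.1, C* ≈ 47.2

From dC/dt = 0 with C > 0: 0.0075N* = 0.578, so N* = 77.1.
Substitute into dN/dt = 0: 0.965(1 - 77.1/100) = 0.00469C*.
The bracket is 0.229, giving C* = 0.221/0.00469 = 47.2.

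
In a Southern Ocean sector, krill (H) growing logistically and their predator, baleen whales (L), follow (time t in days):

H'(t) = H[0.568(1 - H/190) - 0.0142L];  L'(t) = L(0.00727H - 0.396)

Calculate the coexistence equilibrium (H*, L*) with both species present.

From dL/dt = 0 with L > 0: 0.00727H* = 0.396, so H* = 54.5.
Substitute into dH/dt = 0: 0.568(1 - 54.5/190) = 0.0142L*.
The bracket is 0.713, giving L* = 0.405/0.0142 = 28.5.

H* ≈ 54.5, L* ≈ 28.5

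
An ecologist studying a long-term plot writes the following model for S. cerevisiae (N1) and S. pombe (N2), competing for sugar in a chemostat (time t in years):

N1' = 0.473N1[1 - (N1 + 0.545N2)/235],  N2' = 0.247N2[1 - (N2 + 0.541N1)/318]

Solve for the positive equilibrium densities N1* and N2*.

Setting both brackets to zero gives the nullclines N1 + 0.545N2 = 235 and 0.541N1 + N2 = 318.
Substituting N2 = 318 - 0.541N1 into the first: N1(1 - 0.545·0.541) = 235 - 0.545·318.
So N1* = 61.7/0.705 = 87.5, and then N2* = 318 - 0.541·87.5 = 271.

N1* ≈ 87.5, N2* ≈ 271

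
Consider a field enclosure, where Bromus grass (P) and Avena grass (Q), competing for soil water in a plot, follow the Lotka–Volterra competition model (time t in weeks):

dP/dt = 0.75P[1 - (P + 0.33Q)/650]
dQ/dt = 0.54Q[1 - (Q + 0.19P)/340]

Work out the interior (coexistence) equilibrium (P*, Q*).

Setting both brackets to zero gives the nullclines P + 0.33Q = 650 and 0.19P + Q = 340.
Substituting Q = 340 - 0.19P into the first: P(1 - 0.33·0.19) = 650 - 0.33·340.
So P* = 538/0.937 = 574, and then Q* = 340 - 0.19·574 = 231.

P* ≈ 574, Q* ≈ 231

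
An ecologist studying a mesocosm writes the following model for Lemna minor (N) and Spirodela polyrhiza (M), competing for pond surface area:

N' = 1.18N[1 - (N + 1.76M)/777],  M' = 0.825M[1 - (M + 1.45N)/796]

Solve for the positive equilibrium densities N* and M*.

N* ≈ 402, M* ≈ 213

Setting both brackets to zero gives the nullclines N + 1.76M = 777 and 1.45N + M = 796.
Substituting M = 796 - 1.45N into the first: N(1 - 1.76·1.45) = 777 - 1.76·796.
So N* = -624/-1.55 = 402, and then M* = 796 - 1.45·402 = 213.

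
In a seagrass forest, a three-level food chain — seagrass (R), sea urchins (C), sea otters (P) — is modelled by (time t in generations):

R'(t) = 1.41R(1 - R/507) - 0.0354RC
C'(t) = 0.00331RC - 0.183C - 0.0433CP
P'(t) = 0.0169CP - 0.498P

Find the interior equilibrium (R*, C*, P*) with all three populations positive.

R* ≈ 132, C* ≈ 29.5, P* ≈ 5.86

From dP/dt = 0: 0.0169C* = 0.498, so C* = 29.5.
From dR/dt = 0: 1.41(1 - R*/507) = 0.0354·29.5, giving R* = 507·(1 - 0.74) = 132.
From dC/dt = 0: 0.00331·132 - 0.183 = 0.0433P*, so P* = 0.254/0.0433 = 5.86.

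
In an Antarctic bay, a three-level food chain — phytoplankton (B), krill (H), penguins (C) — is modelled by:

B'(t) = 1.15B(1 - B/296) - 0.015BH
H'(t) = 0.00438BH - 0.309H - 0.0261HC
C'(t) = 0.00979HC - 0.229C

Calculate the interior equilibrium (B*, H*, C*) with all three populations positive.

B* ≈ 206, H* ≈ 23.4, C* ≈ 22.7

From dC/dt = 0: 0.00979H* = 0.229, so H* = 23.4.
From dB/dt = 0: 1.15(1 - B*/296) = 0.015·23.4, giving B* = 296·(1 - 0.305) = 206.
From dH/dt = 0: 0.00438·206 - 0.309 = 0.0261C*, so C* = 0.592/0.0261 = 22.7.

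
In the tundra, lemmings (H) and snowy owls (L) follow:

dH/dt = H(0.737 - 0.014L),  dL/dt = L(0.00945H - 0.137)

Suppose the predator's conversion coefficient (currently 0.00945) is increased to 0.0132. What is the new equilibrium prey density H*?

H* ≈ 10.4

At the interior fixed point, setting dL/dt = 0 with L > 0 fixes H* = (predator death rate)/(HL coefficient) — independent of the other coefficients.
With the change, H* = 0.137/0.0132 = 10.4; it falls from 14.5.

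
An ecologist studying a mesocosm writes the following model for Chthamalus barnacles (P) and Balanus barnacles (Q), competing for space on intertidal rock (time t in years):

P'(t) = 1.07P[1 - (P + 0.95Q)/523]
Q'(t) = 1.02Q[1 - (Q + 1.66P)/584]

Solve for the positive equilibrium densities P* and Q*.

Setting both brackets to zero gives the nullclines P + 0.95Q = 523 and 1.66P + Q = 584.
Substituting Q = 584 - 1.66P into the first: P(1 - 0.95·1.66) = 523 - 0.95·584.
So P* = -31.8/-0.577 = 55.1, and then Q* = 584 - 1.66·55.1 = 493.

P* ≈ 55.1, Q* ≈ 493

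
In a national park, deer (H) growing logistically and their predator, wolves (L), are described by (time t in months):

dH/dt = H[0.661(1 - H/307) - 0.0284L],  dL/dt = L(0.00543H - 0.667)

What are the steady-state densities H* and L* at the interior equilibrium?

H* ≈ 123, L* ≈ 14

From dL/dt = 0 with L > 0: 0.00543H* = 0.667, so H* = 123.
Substitute into dH/dt = 0: 0.661(1 - 123/307) = 0.0284L*.
The bracket is 0.6, giving L* = 0.397/0.0284 = 14.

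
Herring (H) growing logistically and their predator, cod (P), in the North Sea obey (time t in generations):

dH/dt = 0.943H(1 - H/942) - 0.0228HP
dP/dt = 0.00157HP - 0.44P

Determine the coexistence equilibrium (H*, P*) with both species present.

H* ≈ 280, P* ≈ 29.1

From dP/dt = 0 with P > 0: 0.00157H* = 0.44, so H* = 280.
Substitute into dH/dt = 0: 0.943(1 - 280/942) = 0.0228P*.
The bracket is 0.702, giving P* = 0.662/0.0228 = 29.1.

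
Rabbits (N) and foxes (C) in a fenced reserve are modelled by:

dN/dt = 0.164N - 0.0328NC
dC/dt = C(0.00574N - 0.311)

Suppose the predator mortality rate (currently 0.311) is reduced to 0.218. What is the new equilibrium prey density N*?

N* ≈ 38

At the interior fixed point, setting dC/dt = 0 with C > 0 fixes N* = (predator death rate)/(NC coefficient) — independent of the other coefficients.
With the change, N* = 0.218/0.00574 = 38; it falls from 54.2.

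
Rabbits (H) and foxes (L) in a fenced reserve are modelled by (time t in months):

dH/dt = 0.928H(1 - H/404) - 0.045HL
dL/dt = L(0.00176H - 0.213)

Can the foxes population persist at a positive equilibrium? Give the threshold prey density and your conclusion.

Threshold H = 121; K > 121, so yes, the predator persists.

The predator equation gives dL/dt > 0 only when H > 0.213/0.00176 = 121.
Without the predator, H → K = 404. Since 404 > 121, the predator can invade and persist.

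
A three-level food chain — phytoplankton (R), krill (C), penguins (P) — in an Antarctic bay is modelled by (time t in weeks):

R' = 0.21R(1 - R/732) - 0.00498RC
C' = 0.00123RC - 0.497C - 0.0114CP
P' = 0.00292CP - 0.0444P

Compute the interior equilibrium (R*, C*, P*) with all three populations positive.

From dP/dt = 0: 0.00292C* = 0.0444, so C* = 15.2.
From dR/dt = 0: 0.21(1 - R*/732) = 0.00498·15.2, giving R* = 732·(1 - 0.361) = 468.
From dC/dt = 0: 0.00123·468 - 0.497 = 0.0114P*, so P* = 0.0787/0.0114 = 6.9.

R* ≈ 468, C* ≈ 15.2, P* ≈ 6.9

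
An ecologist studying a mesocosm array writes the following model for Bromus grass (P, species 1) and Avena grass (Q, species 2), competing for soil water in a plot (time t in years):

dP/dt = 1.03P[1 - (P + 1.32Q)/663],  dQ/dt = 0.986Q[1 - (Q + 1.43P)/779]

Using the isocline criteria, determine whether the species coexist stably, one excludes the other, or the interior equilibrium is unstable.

unstable coexistence (outcome depends on initial conditions)

Compare the nullcline intercepts: K1/α12 = 663/1.32 = 502 < K2 = 779; K2/α21 = 779/1.43 = 545 < K1 = 663.
Since both are reversed, neither can invade when rare; the interior point is a saddle.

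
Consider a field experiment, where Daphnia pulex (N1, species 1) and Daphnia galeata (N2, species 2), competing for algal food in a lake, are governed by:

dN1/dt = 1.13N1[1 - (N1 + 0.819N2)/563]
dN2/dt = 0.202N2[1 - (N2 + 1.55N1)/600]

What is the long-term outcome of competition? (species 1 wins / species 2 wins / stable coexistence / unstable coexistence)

species 1 excludes species 2

Compare the nullcline intercepts: K1/α12 = 563/0.819 = 687 > K2 = 600; K2/α21 = 600/1.55 = 387 < K1 = 563.
Since the inequalities point opposite ways, species 1 can invade but species 2 cannot.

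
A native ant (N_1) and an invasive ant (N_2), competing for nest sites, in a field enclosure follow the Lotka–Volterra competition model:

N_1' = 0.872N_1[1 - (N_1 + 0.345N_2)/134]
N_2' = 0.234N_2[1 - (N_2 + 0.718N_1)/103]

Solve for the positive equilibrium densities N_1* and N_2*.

N_1* ≈ 131, N_2* ≈ 9.02

Setting both brackets to zero gives the nullclines N_1 + 0.345N_2 = 134 and 0.718N_1 + N_2 = 103.
Substituting N_2 = 103 - 0.718N_1 into the first: N_1(1 - 0.345·0.718) = 134 - 0.345·103.
So N_1* = 98.5/0.752 = 131, and then N_2* = 103 - 0.718·131 = 9.02.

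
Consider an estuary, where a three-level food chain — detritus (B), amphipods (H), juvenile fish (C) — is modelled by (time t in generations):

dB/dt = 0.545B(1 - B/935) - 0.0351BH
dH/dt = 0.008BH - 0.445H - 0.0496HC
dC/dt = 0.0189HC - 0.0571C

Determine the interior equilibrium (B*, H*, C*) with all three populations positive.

From dC/dt = 0: 0.0189H* = 0.0571, so H* = 3.02.
From dB/dt = 0: 0.545(1 - B*/935) = 0.0351·3.02, giving B* = 935·(1 - 0.195) = 753.
From dH/dt = 0: 0.008·753 - 0.445 = 0.0496C*, so C* = 5.58/0.0496 = 112.

B* ≈ 753, H* ≈ 3.02, C* ≈ 112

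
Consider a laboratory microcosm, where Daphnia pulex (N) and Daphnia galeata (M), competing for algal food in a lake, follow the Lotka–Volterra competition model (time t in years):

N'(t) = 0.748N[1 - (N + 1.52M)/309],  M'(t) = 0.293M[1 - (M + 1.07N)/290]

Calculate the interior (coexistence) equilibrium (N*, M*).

Setting both brackets to zero gives the nullclines N + 1.52M = 309 and 1.07N + M = 290.
Substituting M = 290 - 1.07N into the first: N(1 - 1.52·1.07) = 309 - 1.52·290.
So N* = -132/-0.626 = 210, and then M* = 290 - 1.07·210 = 64.9.

N* ≈ 210, M* ≈ 64.9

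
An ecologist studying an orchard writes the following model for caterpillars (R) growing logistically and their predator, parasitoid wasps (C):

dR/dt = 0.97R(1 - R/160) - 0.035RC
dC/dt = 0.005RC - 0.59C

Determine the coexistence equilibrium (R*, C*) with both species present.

R* ≈ 118, C* ≈ 7.28

From dC/dt = 0 with C > 0: 0.005R* = 0.59, so R* = 118.
Substitute into dR/dt = 0: 0.97(1 - 118/160) = 0.035C*.
The bracket is 0.263, giving C* = 0.255/0.035 = 7.28.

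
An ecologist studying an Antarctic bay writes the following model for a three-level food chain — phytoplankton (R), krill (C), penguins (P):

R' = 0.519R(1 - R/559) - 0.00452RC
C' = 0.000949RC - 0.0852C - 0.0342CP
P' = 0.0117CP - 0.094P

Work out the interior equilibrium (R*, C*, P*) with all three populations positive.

From dP/dt = 0: 0.0117C* = 0.094, so C* = 8.03.
From dR/dt = 0: 0.519(1 - R*/559) = 0.00452·8.03, giving R* = 559·(1 - 0.07) = 520.
From dC/dt = 0: 0.000949·520 - 0.0852 = 0.0342P*, so P* = 0.408/0.0342 = 11.9.

R* ≈ 520, C* ≈ 8.03, P* ≈ 11.9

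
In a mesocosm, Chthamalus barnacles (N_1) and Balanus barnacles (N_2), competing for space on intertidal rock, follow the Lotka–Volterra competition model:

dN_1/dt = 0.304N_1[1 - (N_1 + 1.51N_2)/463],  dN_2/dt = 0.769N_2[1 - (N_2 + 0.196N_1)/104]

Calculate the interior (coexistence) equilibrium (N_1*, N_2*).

Setting both brackets to zero gives the nullclines N_1 + 1.51N_2 = 463 and 0.196N_1 + N_2 = 104.
Substituting N_2 = 104 - 0.196N_1 into the first: N_1(1 - 1.51·0.196) = 463 - 1.51·104.
So N_1* = 306/0.704 = 435, and then N_2* = 104 - 0.196·435 = 18.8.

N_1* ≈ 435, N_2* ≈ 18.8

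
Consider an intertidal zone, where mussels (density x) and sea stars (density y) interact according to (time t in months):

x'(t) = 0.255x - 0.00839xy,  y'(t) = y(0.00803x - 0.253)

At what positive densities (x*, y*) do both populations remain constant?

x* ≈ 31.5, y* ≈ 30.4

Set dy/dt = 0 with y > 0: 0.00803x - 0.253 = 0, so x* = 0.253/0.00803 = 31.5.
Set dx/dt = 0 with x > 0: 0.255 - 0.00839y = 0, so y* = 0.255/0.00839 = 30.4.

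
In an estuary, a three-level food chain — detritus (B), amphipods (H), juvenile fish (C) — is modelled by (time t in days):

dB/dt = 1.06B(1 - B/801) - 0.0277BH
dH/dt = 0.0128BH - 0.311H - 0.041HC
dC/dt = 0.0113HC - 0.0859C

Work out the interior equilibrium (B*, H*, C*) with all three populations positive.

B* ≈ 642, H* ≈ 7.6, C* ≈ 193

From dC/dt = 0: 0.0113H* = 0.0859, so H* = 7.6.
From dB/dt = 0: 1.06(1 - B*/801) = 0.0277·7.6, giving B* = 801·(1 - 0.199) = 642.
From dH/dt = 0: 0.0128·642 - 0.311 = 0.041C*, so C* = 7.91/0.041 = 193.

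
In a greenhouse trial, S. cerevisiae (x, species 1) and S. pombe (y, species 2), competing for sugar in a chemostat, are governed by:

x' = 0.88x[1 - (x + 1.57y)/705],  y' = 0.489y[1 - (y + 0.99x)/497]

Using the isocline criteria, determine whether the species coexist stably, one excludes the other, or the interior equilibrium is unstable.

Compare the nullcline intercepts: K1/α12 = 705/1.57 = 449 < K2 = 497; K2/α21 = 497/0.99 = 502 < K1 = 705.
Since both are reversed, neither can invade when rare; the interior point is a saddle.

unstable coexistence (outcome depends on initial conditions)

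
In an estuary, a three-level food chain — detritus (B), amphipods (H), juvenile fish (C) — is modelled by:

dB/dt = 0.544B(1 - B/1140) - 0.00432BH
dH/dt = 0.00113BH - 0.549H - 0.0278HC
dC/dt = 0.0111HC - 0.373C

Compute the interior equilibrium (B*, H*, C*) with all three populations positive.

From dC/dt = 0: 0.0111H* = 0.373, so H* = 33.6.
From dB/dt = 0: 0.544(1 - B*/1140) = 0.00432·33.6, giving B* = 1140·(1 - 0.267) = 836.
From dH/dt = 0: 0.00113·836 - 0.549 = 0.0278C*, so C* = 0.395/0.0278 = 14.2.

B* ≈ 836, H* ≈ 33.6, C* ≈ 14.2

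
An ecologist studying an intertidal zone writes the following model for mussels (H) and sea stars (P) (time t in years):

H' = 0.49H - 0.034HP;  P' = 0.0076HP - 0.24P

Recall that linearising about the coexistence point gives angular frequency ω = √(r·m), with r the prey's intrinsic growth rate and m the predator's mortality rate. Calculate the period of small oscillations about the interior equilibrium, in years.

Here r = 0.49 and m = 0.24, so r·m = 0.118.
ω = √0.118 = 0.343 per year, hence T = 2π/ω ≈ 18.3 years.

T ≈ 18.3 years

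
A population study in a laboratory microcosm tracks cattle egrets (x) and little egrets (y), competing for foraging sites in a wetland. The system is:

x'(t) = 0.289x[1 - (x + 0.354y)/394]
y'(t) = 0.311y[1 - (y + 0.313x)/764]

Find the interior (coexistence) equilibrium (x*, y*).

x* ≈ 139, y* ≈ 721

Setting both brackets to zero gives the nullclines x + 0.354y = 394 and 0.313x + y = 764.
Substituting y = 764 - 0.313x into the first: x(1 - 0.354·0.313) = 394 - 0.354·764.
So x* = 124/0.889 = 139, and then y* = 764 - 0.313·139 = 721.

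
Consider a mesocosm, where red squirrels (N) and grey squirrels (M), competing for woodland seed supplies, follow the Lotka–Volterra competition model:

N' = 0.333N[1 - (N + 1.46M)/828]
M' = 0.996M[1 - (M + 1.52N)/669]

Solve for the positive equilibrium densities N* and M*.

Setting both brackets to zero gives the nullclines N + 1.46M = 828 and 1.52N + M = 669.
Substituting M = 669 - 1.52N into the first: N(1 - 1.46·1.52) = 828 - 1.46·669.
So N* = -149/-1.22 = 122, and then M* = 669 - 1.52·122 = 484.

N* ≈ 122, M* ≈ 484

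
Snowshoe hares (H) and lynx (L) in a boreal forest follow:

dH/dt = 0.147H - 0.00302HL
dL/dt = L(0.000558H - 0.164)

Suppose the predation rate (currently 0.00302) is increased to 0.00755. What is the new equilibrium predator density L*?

At the interior fixed point, setting dH/dt = 0 with H > 0 fixes L* = (prey growth rate)/(HL coefficient) — independent of the other coefficients.
With the change, L* = 0.147/0.00755 = 19.5; it falls from 48.7.

L* ≈ 19.5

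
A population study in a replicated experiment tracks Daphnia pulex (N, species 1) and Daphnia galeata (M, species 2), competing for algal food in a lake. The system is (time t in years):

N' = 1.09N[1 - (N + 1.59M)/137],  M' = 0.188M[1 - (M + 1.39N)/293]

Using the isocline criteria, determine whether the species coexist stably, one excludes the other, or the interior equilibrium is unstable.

species 2 excludes species 1

Compare the nullcline intercepts: K1/α12 = 137/1.59 = 86.2 < K2 = 293; K2/α21 = 293/1.39 = 211 > K1 = 137.
Since the inequalities point opposite ways, species 2 can invade but species 1 cannot.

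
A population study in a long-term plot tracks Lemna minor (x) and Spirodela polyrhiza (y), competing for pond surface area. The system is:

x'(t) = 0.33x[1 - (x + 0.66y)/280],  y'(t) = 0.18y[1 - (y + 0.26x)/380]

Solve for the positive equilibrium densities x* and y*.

Setting both brackets to zero gives the nullclines x + 0.66y = 280 and 0.26x + y = 380.
Substituting y = 380 - 0.26x into the first: x(1 - 0.66·0.26) = 280 - 0.66·380.
So x* = 29.2/0.828 = 35.2, and then y* = 380 - 0.26·35.2 = 371.

x* ≈ 35.2, y* ≈ 371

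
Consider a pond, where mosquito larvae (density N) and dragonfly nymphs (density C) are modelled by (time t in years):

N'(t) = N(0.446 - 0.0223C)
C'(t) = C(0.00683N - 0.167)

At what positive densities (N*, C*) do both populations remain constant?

N* ≈ 24.5, C* ≈ 20

Set dC/dt = 0 with C > 0: 0.00683N - 0.167 = 0, so N* = 0.167/0.00683 = 24.5.
Set dN/dt = 0 with N > 0: 0.446 - 0.0223C = 0, so C* = 0.446/0.0223 = 20.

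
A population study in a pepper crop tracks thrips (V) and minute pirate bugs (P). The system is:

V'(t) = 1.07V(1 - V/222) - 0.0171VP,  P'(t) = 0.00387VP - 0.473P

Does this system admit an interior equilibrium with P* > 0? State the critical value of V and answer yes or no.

The predator equation gives dP/dt > 0 only when V > 0.473/0.00387 = 122.
Without the predator, V → K = 222. Since 222 > 122, the predator can invade and persist.

Threshold V = 122; K > 122, so yes, the predator persists.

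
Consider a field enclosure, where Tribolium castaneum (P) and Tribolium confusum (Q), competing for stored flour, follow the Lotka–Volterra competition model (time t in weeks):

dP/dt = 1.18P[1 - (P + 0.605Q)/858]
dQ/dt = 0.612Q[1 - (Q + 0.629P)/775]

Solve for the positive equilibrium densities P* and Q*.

Setting both brackets to zero gives the nullclines P + 0.605Q = 858 and 0.629P + Q = 775.
Substituting Q = 775 - 0.629P into the first: P(1 - 0.605·0.629) = 858 - 0.605·775.
So P* = 389/0.619 = 628, and then Q* = 775 - 0.629·628 = 380.

P* ≈ 628, Q* ≈ 380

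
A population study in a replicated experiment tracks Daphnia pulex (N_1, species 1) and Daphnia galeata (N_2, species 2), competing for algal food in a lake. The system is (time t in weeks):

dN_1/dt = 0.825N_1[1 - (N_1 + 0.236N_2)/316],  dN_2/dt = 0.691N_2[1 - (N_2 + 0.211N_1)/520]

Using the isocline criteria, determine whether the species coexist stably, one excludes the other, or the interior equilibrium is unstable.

stable coexistence

Compare the nullcline intercepts: K1/α12 = 316/0.236 = 1340 > K2 = 520; K2/α21 = 520/0.211 = 2460 > K1 = 316.
Since both inequalities hold, each species can invade when rare, so the interior equilibrium is stable.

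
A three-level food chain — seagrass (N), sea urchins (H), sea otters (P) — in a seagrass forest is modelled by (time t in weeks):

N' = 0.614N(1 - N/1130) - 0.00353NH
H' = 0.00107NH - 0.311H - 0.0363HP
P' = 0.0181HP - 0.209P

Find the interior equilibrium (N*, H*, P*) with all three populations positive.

From dP/dt = 0: 0.0181H* = 0.209, so H* = 11.5.
From dN/dt = 0: 0.614(1 - N*/1130) = 0.00353·11.5, giving N* = 1130·(1 - 0.0664) = 1050.
From dH/dt = 0: 0.00107·1050 - 0.311 = 0.0363P*, so P* = 0.818/0.0363 = 22.5.

N* ≈ 1050, H* ≈ 11.5, P* ≈ 22.5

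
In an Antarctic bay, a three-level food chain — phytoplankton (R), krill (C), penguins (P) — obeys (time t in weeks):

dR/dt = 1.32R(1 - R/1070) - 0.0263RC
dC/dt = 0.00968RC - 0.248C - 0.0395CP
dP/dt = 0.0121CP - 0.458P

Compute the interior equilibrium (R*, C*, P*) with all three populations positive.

R* ≈ 263, C* ≈ 37.9, P* ≈ 58.2

From dP/dt = 0: 0.0121C* = 0.458, so C* = 37.9.
From dR/dt = 0: 1.32(1 - R*/1070) = 0.0263·37.9, giving R* = 1070·(1 - 0.754) = 263.
From dC/dt = 0: 0.00968·263 - 0.248 = 0.0395P*, so P* = 2.3/0.0395 = 58.2.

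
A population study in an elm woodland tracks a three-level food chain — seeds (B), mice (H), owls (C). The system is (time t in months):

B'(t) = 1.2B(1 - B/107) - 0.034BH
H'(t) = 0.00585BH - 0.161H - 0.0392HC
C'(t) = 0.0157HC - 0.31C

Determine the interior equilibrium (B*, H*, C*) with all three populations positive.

From dC/dt = 0: 0.0157H* = 0.31, so H* = 19.7.
From dB/dt = 0: 1.2(1 - B*/107) = 0.034·19.7, giving B* = 107·(1 - 0.559) = 47.1.
From dH/dt = 0: 0.00585·47.1 - 0.161 = 0.0392C*, so C* = 0.115/0.0392 = 2.93.

B* ≈ 47.1, H* ≈ 19.7, C* ≈ 2.93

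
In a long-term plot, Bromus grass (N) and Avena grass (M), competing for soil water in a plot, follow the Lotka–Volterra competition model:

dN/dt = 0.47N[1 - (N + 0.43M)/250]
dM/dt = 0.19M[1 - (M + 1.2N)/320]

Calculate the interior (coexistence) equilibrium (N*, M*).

N* ≈ 232, M* ≈ 41.3

Setting both brackets to zero gives the nullclines N + 0.43M = 250 and 1.2N + M = 320.
Substituting M = 320 - 1.2N into the first: N(1 - 0.43·1.2) = 250 - 0.43·320.
So N* = 112/0.484 = 232, and then M* = 320 - 1.2·232 = 41.3.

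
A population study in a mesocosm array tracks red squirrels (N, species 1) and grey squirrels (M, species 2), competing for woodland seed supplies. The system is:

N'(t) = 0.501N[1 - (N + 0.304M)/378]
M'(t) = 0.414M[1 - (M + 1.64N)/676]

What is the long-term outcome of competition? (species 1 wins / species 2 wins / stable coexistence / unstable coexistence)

Compare the nullcline intercepts: K1/α12 = 378/0.304 = 1240 > K2 = 676; K2/α21 = 676/1.64 = 412 > K1 = 378.
Since both inequalities hold, each species can invade when rare, so the interior equilibrium is stable.

stable coexistence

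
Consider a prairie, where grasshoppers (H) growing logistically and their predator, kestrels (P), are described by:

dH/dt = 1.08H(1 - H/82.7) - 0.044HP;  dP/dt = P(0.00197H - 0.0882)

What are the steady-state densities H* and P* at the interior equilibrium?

From dP/dt = 0 with P > 0: 0.00197H* = 0.0882, so H* = 44.8.
Substitute into dH/dt = 0: 1.08(1 - 44.8/82.7) = 0.044P*.
The bracket is 0.459, giving P* = 0.495/0.044 = 11.3.

H* ≈ 44.8, P* ≈ 11.3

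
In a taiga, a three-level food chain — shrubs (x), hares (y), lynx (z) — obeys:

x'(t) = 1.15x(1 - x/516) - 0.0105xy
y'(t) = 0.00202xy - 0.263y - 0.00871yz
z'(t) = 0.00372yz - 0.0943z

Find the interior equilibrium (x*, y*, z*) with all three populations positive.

From dz/dt = 0: 0.00372y* = 0.0943, so y* = 25.3.
From dx/dt = 0: 1.15(1 - x*/516) = 0.0105·25.3, giving x* = 516·(1 - 0.231) = 397.
From dy/dt = 0: 0.00202·397 - 0.263 = 0.00871z*, so z* = 0.538/0.00871 = 61.8.

x* ≈ 397, y* ≈ 25.3, z* ≈ 61.8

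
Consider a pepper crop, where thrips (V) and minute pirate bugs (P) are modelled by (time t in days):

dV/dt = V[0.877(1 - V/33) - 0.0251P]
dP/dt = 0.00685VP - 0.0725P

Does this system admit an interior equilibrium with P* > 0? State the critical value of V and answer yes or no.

Threshold V = 10.6; K > 10.6, so yes, the predator persists.

The predator equation gives dP/dt > 0 only when V > 0.0725/0.00685 = 10.6.
Without the predator, V → K = 33. Since 33 > 10.6, the predator can invade and persist.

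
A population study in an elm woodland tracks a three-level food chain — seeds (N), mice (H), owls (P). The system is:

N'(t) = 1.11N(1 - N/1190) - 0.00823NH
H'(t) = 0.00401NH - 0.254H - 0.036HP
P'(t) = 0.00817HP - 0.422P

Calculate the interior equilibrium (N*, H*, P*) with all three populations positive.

N* ≈ 734, H* ≈ 51.7, P* ≈ 74.7

From dP/dt = 0: 0.00817H* = 0.422, so H* = 51.7.
From dN/dt = 0: 1.11(1 - N*/1190) = 0.00823·51.7, giving N* = 1190·(1 - 0.383) = 734.
From dH/dt = 0: 0.00401·734 - 0.254 = 0.036P*, so P* = 2.69/0.036 = 74.7.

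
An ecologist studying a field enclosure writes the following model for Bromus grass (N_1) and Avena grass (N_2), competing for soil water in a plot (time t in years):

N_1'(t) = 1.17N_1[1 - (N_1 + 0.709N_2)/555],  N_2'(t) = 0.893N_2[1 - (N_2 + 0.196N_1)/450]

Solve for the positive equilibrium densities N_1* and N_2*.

Setting both brackets to zero gives the nullclines N_1 + 0.709N_2 = 555 and 0.196N_1 + N_2 = 450.
Substituting N_2 = 450 - 0.196N_1 into the first: N_1(1 - 0.709·0.196) = 555 - 0.709·450.
So N_1* = 236/0.861 = 274, and then N_2* = 450 - 0.196·274 = 396.

N_1* ≈ 274, N_2* ≈ 396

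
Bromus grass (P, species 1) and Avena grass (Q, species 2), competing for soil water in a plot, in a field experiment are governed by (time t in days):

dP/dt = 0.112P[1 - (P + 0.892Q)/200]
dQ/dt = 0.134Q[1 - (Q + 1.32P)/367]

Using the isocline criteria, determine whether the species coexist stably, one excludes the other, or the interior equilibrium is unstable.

species 2 excludes species 1

Compare the nullcline intercepts: K1/α12 = 200/0.892 = 224 < K2 = 367; K2/α21 = 367/1.32 = 278 > K1 = 200.
Since the inequalities point opposite ways, species 2 can invade but species 1 cannot.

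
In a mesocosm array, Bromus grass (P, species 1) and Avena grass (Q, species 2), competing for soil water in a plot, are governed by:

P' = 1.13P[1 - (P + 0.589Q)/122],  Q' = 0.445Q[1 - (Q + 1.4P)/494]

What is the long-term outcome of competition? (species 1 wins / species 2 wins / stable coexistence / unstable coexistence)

species 2 excludes species 1

Compare the nullcline intercepts: K1/α12 = 122/0.589 = 207 < K2 = 494; K2/α21 = 494/1.4 = 353 > K1 = 122.
Since the inequalities point opposite ways, species 2 can invade but species 1 cannot.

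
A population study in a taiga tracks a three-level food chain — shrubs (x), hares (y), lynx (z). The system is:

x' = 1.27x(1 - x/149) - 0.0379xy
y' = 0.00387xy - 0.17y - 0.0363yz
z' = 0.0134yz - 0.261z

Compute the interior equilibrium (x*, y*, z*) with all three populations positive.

From dz/dt = 0: 0.0134y* = 0.261, so y* = 19.5.
From dx/dt = 0: 1.27(1 - x*/149) = 0.0379·19.5, giving x* = 149·(1 - 0.581) = 62.4.
From dy/dt = 0: 0.00387·62.4 - 0.17 = 0.0363z*, so z* = 0.0715/0.0363 = 1.97.

x* ≈ 62.4, y* ≈ 19.5, z* ≈ 1.97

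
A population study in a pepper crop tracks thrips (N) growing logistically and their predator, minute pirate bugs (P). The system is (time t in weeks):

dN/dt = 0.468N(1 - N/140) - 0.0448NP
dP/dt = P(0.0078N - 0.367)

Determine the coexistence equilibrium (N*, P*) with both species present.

From dP/dt = 0 with P > 0: 0.0078N* = 0.367, so N* = 47.1.
Substitute into dN/dt = 0: 0.468(1 - 47.1/140) = 0.0448P*.
The bracket is 0.664, giving P* = 0.311/0.0448 = 6.94.

N* ≈ 47.1, P* ≈ 6.94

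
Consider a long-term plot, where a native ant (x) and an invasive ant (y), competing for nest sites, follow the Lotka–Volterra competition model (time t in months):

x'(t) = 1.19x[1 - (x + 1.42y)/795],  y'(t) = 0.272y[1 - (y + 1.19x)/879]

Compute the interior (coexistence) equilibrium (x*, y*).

x* ≈ 657, y* ≈ 97.2

Setting both brackets to zero gives the nullclines x + 1.42y = 795 and 1.19x + y = 879.
Substituting y = 879 - 1.19x into the first: x(1 - 1.42·1.19) = 795 - 1.42·879.
So x* = -453/-0.69 = 657, and then y* = 879 - 1.19·657 = 97.2.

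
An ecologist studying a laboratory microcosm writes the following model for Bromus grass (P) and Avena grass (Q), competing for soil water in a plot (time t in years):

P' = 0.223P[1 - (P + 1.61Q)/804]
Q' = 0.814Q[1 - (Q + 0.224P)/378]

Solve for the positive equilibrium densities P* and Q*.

Setting both brackets to zero gives the nullclines P + 1.61Q = 804 and 0.224P + Q = 378.
Substituting Q = 378 - 0.224P into the first: P(1 - 1.61·0.224) = 804 - 1.61·378.
So P* = 195/0.639 = 306, and then Q* = 378 - 0.224·306 = 310.

P* ≈ 306, Q* ≈ 310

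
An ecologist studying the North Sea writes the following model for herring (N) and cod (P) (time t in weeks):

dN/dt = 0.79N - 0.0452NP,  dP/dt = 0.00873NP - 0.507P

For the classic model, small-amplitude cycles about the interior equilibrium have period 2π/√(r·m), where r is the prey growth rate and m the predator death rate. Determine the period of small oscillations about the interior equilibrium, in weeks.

T ≈ 9.93 weeks

Here r = 0.79 and m = 0.507, so r·m = 0.401.
ω = √0.401 = 0.633 per week, hence T = 2π/ω ≈ 9.93 weeks.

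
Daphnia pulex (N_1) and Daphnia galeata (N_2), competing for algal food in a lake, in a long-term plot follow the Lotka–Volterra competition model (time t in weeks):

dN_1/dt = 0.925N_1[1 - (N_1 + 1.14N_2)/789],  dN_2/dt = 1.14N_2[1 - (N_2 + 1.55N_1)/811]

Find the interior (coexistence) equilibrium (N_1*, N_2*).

Setting both brackets to zero gives the nullclines N_1 + 1.14N_2 = 789 and 1.55N_1 + N_2 = 811.
Substituting N_2 = 811 - 1.55N_1 into the first: N_1(1 - 1.14·1.55) = 789 - 1.14·811.
So N_1* = -136/-0.767 = 177, and then N_2* = 811 - 1.55·177 = 537.

N_1* ≈ 177, N_2* ≈ 537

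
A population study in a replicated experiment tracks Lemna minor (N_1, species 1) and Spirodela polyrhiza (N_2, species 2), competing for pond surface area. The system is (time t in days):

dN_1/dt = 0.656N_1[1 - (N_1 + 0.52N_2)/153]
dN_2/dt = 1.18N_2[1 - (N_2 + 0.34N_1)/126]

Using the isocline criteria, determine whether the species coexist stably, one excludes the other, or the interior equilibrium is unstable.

stable coexistence

Compare the nullcline intercepts: K1/α12 = 153/0.52 = 294 > K2 = 126; K2/α21 = 126/0.34 = 371 > K1 = 153.
Since both inequalities hold, each species can invade when rare, so the interior equilibrium is stable.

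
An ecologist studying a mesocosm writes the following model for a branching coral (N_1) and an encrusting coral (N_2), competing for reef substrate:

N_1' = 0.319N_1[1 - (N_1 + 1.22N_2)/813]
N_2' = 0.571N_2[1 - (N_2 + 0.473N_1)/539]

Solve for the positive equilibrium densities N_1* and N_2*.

N_1* ≈ 367, N_2* ≈ 365

Setting both brackets to zero gives the nullclines N_1 + 1.22N_2 = 813 and 0.473N_1 + N_2 = 539.
Substituting N_2 = 539 - 0.473N_1 into the first: N_1(1 - 1.22·0.473) = 813 - 1.22·539.
So N_1* = 155/0.423 = 367, and then N_2* = 539 - 0.473·367 = 365.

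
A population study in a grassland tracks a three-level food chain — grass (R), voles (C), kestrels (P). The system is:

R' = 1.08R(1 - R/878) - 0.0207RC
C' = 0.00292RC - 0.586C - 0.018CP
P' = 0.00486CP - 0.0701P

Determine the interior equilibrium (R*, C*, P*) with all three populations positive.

R* ≈ 635, C* ≈ 14.4, P* ≈ 70.5

From dP/dt = 0: 0.00486C* = 0.0701, so C* = 14.4.
From dR/dt = 0: 1.08(1 - R*/878) = 0.0207·14.4, giving R* = 878·(1 - 0.276) = 635.
From dC/dt = 0: 0.00292·635 - 0.586 = 0.018P*, so P* = 1.27/0.018 = 70.5.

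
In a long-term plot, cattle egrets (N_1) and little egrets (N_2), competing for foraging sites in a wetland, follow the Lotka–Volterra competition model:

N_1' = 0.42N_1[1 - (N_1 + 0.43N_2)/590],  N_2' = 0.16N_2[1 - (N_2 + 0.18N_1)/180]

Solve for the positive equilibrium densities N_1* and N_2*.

N_1* ≈ 556, N_2* ≈ 80

Setting both brackets to zero gives the nullclines N_1 + 0.43N_2 = 590 and 0.18N_1 + N_2 = 180.
Substituting N_2 = 180 - 0.18N_1 into the first: N_1(1 - 0.43·0.18) = 590 - 0.43·180.
So N_1* = 513/0.923 = 556, and then N_2* = 180 - 0.18·556 = 80.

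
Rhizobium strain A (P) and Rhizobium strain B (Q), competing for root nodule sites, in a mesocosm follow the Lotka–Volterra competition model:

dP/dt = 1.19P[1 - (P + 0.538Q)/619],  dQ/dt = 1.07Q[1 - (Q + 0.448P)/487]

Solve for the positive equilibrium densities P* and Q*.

Setting both brackets to zero gives the nullclines P + 0.538Q = 619 and 0.448P + Q = 487.
Substituting Q = 487 - 0.448P into the first: P(1 - 0.538·0.448) = 619 - 0.538·487.
So P* = 357/0.759 = 470, and then Q* = 487 - 0.448·470 = 276.

P* ≈ 470, Q* ≈ 276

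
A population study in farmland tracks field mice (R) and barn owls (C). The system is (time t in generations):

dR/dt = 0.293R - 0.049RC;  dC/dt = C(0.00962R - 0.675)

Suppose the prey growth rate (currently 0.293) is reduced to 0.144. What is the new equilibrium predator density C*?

C* ≈ 2.94

At the interior fixed point, setting dR/dt = 0 with R > 0 fixes C* = (prey growth rate)/(RC coefficient) — independent of the other coefficients.
With the change, C* = 0.144/0.049 = 2.94; it falls from 5.98.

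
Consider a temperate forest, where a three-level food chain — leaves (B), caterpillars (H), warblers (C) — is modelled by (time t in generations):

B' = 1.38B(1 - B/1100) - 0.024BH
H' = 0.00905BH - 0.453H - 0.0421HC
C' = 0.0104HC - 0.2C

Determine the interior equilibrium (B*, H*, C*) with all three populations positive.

From dC/dt = 0: 0.0104H* = 0.2, so H* = 19.2.
From dB/dt = 0: 1.38(1 - B*/1100) = 0.024·19.2, giving B* = 1100·(1 - 0.334) = 732.
From dH/dt = 0: 0.00905·732 - 0.453 = 0.0421C*, so C* = 6.17/0.0421 = 147.

B* ≈ 732, H* ≈ 19.2, C* ≈ 147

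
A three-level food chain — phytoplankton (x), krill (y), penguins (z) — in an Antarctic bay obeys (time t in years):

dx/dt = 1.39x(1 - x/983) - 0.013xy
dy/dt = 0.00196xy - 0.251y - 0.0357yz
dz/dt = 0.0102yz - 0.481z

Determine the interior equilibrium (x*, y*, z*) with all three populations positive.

x* ≈ 549, y* ≈ 47.2, z* ≈ 23.1

From dz/dt = 0: 0.0102y* = 0.481, so y* = 47.2.
From dx/dt = 0: 1.39(1 - x*/983) = 0.013·47.2, giving x* = 983·(1 - 0.441) = 549.
From dy/dt = 0: 0.00196·549 - 0.251 = 0.0357z*, so z* = 0.826/0.0357 = 23.1.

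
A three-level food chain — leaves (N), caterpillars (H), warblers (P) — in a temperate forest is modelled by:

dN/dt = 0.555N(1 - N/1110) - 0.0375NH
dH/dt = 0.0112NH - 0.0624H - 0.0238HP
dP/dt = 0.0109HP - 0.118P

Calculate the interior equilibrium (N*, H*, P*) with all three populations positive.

From dP/dt = 0: 0.0109H* = 0.118, so H* = 10.8.
From dN/dt = 0: 0.555(1 - N*/1110) = 0.0375·10.8, giving N* = 1110·(1 - 0.731) = 298.
From dH/dt = 0: 0.0112·298 - 0.0624 = 0.0238P*, so P* = 3.28/0.0238 = 138.

N* ≈ 298, H* ≈ 10.8, P* ≈ 138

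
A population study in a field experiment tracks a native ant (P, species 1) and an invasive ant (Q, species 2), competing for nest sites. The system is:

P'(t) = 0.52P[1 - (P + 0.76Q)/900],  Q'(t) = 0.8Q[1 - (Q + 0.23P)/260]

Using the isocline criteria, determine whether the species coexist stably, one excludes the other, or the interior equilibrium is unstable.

stable coexistence

Compare the nullcline intercepts: K1/α12 = 900/0.76 = 1180 > K2 = 260; K2/α21 = 260/0.23 = 1130 > K1 = 900.
Since both inequalities hold, each species can invade when rare, so the interior equilibrium is stable.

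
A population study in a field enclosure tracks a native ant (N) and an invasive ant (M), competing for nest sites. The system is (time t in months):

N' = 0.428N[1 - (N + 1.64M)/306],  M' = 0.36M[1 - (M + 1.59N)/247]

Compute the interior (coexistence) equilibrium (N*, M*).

N* ≈ 61.6, M* ≈ 149

Setting both brackets to zero gives the nullclines N + 1.64M = 306 and 1.59N + M = 247.
Substituting M = 247 - 1.59N into the first: N(1 - 1.64·1.59) = 306 - 1.64·247.
So N* = -99.1/-1.61 = 61.6, and then M* = 247 - 1.59·61.6 = 149.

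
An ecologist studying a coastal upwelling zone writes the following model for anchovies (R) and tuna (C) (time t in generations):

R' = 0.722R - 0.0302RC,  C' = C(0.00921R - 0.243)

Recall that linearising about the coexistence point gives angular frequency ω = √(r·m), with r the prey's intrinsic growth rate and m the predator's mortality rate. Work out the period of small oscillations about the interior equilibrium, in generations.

T ≈ 15 generations

Here r = 0.722 and m = 0.243, so r·m = 0.175.
ω = √0.175 = 0.419 per generation, hence T = 2π/ω ≈ 15 generations.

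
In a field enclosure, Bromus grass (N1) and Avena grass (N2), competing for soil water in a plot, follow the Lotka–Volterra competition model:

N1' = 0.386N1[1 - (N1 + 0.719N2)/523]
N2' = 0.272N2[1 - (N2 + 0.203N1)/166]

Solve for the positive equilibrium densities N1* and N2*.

N1* ≈ 473, N2* ≈ 70.1

Setting both brackets to zero gives the nullclines N1 + 0.719N2 = 523 and 0.203N1 + N2 = 166.
Substituting N2 = 166 - 0.203N1 into the first: N1(1 - 0.719·0.203) = 523 - 0.719·166.
So N1* = 404/0.854 = 473, and then N2* = 166 - 0.203·473 = 70.1.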